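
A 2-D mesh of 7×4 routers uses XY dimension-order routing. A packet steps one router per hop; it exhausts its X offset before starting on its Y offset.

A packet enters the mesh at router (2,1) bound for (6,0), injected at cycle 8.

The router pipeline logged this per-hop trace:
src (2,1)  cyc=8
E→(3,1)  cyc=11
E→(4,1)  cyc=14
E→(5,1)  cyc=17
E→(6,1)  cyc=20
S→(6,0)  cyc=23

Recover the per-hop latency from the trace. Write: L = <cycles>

L = 3

Between hops 0 and 1 the cycle counter advances 11 − 8 = 3.
That increment is L by definition: L = 3.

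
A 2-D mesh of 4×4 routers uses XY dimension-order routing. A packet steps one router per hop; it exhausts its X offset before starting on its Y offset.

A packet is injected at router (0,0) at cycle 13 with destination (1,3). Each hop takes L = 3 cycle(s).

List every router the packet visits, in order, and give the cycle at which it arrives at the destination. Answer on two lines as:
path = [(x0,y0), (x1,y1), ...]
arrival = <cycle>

#0 — 0,0 | c13
#1 — 1,0 | c16 | E
#2 — 1,1 | c19 | N
#3 — 1,2 | c22 | N
#4 — 1,3 | c25 | N

path = [(0,0), (1,0), (1,1), (1,2), (1,3)]
arrival = 25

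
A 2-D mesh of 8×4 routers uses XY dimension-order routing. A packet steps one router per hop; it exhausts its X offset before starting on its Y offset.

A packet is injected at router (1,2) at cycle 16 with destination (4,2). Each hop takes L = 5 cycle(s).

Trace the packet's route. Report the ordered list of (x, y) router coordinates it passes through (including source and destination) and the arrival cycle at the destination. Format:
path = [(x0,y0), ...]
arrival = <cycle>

[0] x=1 y=2 t=16
[1] x=2 y=2 t=21 →E
[2] x=3 y=2 t=26 →E
[3] x=4 y=2 t=31 →E

path = [(1,2), (2,2), (3,2), (4,2)]
arrival = 31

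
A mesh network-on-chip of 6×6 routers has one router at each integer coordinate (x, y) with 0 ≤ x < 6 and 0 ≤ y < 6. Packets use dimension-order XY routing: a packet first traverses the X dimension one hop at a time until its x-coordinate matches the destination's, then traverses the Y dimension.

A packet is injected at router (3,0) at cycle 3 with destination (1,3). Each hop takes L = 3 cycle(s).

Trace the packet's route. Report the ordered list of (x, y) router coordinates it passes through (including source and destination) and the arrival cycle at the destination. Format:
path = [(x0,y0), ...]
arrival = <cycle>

path = [(3,0), (2,0), (1,0), (1,1), (1,2), (1,3)]
arrival = 18

hop 0: (3,0) @ cyc 3
hop 1: (2,0) @ cyc 6  [W]
hop 2: (1,0) @ cyc 9  [W]
hop 3: (1,1) @ cyc 12  [N]
hop 4: (1,2) @ cyc 15  [N]
hop 5: (1,3) @ cyc 18  [N]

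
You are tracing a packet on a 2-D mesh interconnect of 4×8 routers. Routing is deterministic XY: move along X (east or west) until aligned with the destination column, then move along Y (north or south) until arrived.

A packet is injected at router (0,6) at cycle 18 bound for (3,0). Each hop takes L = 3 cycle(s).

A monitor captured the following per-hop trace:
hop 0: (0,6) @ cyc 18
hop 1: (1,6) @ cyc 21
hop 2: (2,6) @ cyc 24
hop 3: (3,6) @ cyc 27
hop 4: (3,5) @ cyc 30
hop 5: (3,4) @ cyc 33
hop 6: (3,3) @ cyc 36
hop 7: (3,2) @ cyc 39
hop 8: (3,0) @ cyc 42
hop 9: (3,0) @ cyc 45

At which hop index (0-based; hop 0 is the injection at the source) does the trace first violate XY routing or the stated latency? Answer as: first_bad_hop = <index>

first_bad_hop = 8

hop 1: step (+1,+0), +3 cyc — ok
hop 2: step (+1,+0), +3 cyc — ok
hop 3: step (+1,+0), +3 cyc — ok
hop 4: step (+0,-1), +3 cyc — ok
hop 5: step (+0,-1), +3 cyc — ok
hop 6: step (+0,-1), +3 cyc — ok
hop 7: step (+0,-1), +3 cyc — ok
hop 8: step (+0,-2), +3 cyc — BAD: non-unit step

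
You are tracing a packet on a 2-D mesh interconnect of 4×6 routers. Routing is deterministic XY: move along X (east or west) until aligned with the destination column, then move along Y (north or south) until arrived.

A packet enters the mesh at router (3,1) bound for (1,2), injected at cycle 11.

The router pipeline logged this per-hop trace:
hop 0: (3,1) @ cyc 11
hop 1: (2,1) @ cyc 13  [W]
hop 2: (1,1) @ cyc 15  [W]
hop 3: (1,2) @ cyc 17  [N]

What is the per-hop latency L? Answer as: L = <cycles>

L = 2

Δcyc across hop 0→1: 13 − 11 = 2.
Each hop adds L, hence L = 2.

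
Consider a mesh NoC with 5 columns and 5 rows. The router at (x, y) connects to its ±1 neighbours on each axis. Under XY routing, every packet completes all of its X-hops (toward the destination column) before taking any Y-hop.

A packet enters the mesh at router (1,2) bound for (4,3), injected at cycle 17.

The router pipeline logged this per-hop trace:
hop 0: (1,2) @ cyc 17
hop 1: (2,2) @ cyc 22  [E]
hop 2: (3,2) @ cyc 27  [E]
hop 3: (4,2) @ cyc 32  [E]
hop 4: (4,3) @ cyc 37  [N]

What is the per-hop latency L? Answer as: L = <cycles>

Between hops 0 and 1 the cycle counter advances 22 − 17 = 5.
Per-hop latency L = Δcyc = 5.

L = 5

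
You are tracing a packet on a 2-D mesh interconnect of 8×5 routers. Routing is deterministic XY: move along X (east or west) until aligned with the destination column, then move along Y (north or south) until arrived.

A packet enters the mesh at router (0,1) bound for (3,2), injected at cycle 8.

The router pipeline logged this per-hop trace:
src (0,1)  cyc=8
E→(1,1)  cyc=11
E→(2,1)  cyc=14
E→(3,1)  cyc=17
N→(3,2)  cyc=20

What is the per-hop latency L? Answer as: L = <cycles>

L = 3

cyc[1] − cyc[0] = 11 − 8 = 3.
That increment is L by definition: L = 3.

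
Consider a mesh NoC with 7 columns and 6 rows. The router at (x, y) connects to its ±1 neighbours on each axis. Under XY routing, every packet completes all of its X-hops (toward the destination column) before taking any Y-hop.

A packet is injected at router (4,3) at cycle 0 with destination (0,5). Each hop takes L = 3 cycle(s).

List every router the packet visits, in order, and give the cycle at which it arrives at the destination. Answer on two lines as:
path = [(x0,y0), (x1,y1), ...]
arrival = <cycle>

[0] x=4 y=3 t=0
[1] x=3 y=3 t=3 →W
[2] x=2 y=3 t=6 →W
[3] x=1 y=3 t=9 →W
[4] x=0 y=3 t=12 →W
[5] x=0 y=4 t=15 →N
[6] x=0 y=5 t=18 →N

path = [(4,3), (3,3), (2,3), (1,3), (0,3), (0,4), (0,5)]
arrival = 18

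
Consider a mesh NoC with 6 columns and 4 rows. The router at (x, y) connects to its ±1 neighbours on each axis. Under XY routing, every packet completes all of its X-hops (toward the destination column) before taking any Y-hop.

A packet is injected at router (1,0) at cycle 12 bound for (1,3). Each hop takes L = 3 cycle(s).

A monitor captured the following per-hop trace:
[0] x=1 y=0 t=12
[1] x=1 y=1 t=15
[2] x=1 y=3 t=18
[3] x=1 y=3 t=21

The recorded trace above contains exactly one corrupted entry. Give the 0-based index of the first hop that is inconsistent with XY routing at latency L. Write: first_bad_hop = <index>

first_bad_hop = 2

hop 1: step (+0,+1), +3 cyc — ok
hop 2: step (+0,+2), +3 cyc — BAD: non-unit step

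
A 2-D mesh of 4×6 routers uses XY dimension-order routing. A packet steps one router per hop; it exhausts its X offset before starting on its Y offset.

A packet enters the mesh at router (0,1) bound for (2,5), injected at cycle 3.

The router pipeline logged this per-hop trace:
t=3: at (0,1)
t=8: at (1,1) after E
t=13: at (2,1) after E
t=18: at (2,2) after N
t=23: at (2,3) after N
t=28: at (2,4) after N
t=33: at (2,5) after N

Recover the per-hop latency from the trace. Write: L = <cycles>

L = 5

cyc[1] − cyc[0] = 8 − 3 = 5.
One hop costs L cycles, so L = 5.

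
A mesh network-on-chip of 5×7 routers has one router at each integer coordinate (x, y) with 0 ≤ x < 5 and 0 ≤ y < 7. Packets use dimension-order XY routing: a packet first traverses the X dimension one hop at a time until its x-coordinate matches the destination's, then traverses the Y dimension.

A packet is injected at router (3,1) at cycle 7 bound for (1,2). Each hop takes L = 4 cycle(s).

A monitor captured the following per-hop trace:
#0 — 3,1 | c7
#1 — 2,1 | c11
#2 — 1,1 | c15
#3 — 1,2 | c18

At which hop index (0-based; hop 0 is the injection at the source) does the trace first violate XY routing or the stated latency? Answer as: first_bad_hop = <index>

[1] (-1,+0) / 4c ⇒ ok
[2] (-1,+0) / 4c ⇒ ok
[3] (+0,+1) / 3c ⇒ BAD: Δcyc=3≠L

first_bad_hop = 3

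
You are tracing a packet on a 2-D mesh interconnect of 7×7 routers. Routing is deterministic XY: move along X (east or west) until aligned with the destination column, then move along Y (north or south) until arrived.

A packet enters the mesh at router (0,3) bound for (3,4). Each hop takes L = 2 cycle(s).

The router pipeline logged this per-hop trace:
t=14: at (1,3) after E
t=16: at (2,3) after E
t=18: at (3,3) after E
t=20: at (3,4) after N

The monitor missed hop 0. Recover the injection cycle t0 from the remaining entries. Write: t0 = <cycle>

t0 = 12

cyc[1] = 14 and cyc[k] = t0 + k·L for every k.
Therefore t0 = 14 − L = 12.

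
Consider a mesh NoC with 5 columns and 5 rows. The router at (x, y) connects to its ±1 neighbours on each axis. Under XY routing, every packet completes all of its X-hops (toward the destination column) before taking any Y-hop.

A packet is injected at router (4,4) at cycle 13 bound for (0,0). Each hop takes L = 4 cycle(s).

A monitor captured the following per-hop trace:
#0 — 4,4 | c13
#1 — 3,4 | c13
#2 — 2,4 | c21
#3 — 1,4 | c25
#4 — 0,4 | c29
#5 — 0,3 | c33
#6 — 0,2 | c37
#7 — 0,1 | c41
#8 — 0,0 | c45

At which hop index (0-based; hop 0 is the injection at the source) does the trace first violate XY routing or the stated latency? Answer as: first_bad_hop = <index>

first_bad_hop = 1

  1: Δx=-1 Δy=+0 Δt=0 [BAD: Δcyc=0≠L]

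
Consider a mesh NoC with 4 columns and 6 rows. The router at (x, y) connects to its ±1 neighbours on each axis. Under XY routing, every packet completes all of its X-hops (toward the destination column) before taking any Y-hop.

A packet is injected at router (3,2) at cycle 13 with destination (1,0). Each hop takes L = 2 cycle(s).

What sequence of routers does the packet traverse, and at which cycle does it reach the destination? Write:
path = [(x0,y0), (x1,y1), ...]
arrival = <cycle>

hop 0: (3,2) @ cyc 13
hop 1: (2,2) @ cyc 15  [W]
hop 2: (1,2) @ cyc 17  [W]
hop 3: (1,1) @ cyc 19  [S]
hop 4: (1,0) @ cyc 21  [S]

path = [(3,2), (2,2), (1,2), (1,1), (1,0)]
arrival = 21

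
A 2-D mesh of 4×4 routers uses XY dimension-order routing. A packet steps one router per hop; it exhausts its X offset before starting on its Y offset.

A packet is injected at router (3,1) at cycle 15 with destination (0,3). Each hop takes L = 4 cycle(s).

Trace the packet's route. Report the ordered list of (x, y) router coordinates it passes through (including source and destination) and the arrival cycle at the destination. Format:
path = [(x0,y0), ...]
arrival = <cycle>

path = [(3,1), (2,1), (1,1), (0,1), (0,2), (0,3)]
arrival = 35

  0. router=(3,1) cycle=15 (inject)
  1. router=(2,1) cycle=19 dir=W
  2. router=(1,1) cycle=23 dir=W
  3. router=(0,1) cycle=27 dir=W
  4. router=(0,2) cycle=31 dir=N
  5. router=(0,3) cycle=35 dir=N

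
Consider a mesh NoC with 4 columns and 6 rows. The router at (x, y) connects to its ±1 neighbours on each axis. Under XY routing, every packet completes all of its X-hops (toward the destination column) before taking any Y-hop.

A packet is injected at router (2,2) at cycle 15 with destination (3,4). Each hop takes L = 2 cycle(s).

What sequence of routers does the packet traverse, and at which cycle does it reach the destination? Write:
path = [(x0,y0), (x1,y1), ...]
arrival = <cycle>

path = [(2,2), (3,2), (3,3), (3,4)]
arrival = 21

hop 0: (2,2) @ cyc 15
hop 1: (3,2) @ cyc 17  [E]
hop 2: (3,3) @ cyc 19  [N]
hop 3: (3,4) @ cyc 21  [N]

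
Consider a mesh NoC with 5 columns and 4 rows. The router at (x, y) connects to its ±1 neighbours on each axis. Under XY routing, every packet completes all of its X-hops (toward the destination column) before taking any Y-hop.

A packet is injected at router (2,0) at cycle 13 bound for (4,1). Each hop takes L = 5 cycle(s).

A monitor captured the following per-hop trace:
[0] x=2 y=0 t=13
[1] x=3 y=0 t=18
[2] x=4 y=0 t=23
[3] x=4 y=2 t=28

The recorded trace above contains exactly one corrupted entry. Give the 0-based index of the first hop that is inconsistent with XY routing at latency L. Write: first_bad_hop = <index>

[1] (+1,+0) / 5c ⇒ ok
[2] (+1,+0) / 5c ⇒ ok
[3] (+0,+2) / 5c ⇒ BAD: non-unit step

first_bad_hop = 3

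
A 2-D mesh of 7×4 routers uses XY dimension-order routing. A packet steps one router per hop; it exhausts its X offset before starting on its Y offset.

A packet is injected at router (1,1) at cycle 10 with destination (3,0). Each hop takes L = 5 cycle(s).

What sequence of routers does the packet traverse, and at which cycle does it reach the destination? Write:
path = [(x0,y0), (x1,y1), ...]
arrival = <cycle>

path = [(1,1), (2,1), (3,1), (3,0)]
arrival = 25

[0] x=1 y=1 t=10
[1] x=2 y=1 t=15 →E
[2] x=3 y=1 t=20 →E
[3] x=3 y=0 t=25 →S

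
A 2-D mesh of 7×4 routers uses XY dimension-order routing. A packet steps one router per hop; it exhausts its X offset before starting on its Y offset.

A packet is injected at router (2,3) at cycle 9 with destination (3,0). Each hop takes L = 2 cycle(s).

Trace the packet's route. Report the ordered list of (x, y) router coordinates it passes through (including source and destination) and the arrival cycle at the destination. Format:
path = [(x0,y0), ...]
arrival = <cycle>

src (2,3)  cyc=9
E→(3,3)  cyc=11
S→(3,2)  cyc=13
S→(3,1)  cyc=15
S→(3,0)  cyc=17

path = [(2,3), (3,3), (3,2), (3,1), (3,0)]
arrival = 17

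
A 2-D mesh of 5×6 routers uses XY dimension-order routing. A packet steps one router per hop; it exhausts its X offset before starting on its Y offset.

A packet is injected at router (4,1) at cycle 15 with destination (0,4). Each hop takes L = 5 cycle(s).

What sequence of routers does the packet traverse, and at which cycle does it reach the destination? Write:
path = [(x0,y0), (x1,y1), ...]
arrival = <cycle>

path = [(4,1), (3,1), (2,1), (1,1), (0,1), (0,2), (0,3), (0,4)]
arrival = 50

hop 0: (4,1) @ cyc 15
hop 1: (3,1) @ cyc 20  [W]
hop 2: (2,1) @ cyc 25  [W]
hop 3: (1,1) @ cyc 30  [W]
hop 4: (0,1) @ cyc 35  [W]
hop 5: (0,2) @ cyc 40  [N]
hop 6: (0,3) @ cyc 45  [N]
hop 7: (0,4) @ cyc 50  [N]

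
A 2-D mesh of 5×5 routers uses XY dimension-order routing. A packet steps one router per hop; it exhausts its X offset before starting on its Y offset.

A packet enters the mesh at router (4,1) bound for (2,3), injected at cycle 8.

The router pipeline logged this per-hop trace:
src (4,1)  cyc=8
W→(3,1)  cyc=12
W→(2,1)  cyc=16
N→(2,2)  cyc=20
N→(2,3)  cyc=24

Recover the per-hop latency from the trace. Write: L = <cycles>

Between hops 0 and 1 the cycle counter advances 12 − 8 = 4.
That increment is L by definition: L = 4.

L = 4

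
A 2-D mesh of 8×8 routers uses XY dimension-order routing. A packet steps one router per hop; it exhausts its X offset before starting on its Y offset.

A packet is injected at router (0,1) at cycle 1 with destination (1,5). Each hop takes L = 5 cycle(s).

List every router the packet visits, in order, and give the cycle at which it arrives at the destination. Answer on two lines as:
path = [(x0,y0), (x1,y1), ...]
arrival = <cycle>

src (0,1)  cyc=1
E→(1,1)  cyc=6
N→(1,2)  cyc=11
N→(1,3)  cyc=16
N→(1,4)  cyc=21
N→(1,5)  cyc=26

path = [(0,1), (1,1), (1,2), (1,3), (1,4), (1,5)]
arrival = 26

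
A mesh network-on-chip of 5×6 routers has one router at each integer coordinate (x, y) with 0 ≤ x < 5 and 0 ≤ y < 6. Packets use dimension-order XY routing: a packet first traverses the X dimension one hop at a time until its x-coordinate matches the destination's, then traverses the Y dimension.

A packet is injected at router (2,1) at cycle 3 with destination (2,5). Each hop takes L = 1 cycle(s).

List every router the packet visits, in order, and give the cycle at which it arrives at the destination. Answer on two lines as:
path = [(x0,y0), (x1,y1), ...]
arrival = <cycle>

path = [(2,1), (2,2), (2,3), (2,4), (2,5)]
arrival = 7

hop 0: (2,1) @ cyc 3
hop 1: (2,2) @ cyc 4  [N]
hop 2: (2,3) @ cyc 5  [N]
hop 3: (2,4) @ cyc 6  [N]
hop 4: (2,5) @ cyc 7  [N]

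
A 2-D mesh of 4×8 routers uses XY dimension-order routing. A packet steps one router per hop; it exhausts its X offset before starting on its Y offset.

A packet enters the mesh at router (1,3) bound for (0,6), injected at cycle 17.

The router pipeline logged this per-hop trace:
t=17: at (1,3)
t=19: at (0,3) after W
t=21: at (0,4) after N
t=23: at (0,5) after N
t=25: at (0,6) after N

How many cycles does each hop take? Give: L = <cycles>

L = 2

Δcyc across hop 0→1: 19 − 17 = 2.
Per-hop latency L = Δcyc = 2.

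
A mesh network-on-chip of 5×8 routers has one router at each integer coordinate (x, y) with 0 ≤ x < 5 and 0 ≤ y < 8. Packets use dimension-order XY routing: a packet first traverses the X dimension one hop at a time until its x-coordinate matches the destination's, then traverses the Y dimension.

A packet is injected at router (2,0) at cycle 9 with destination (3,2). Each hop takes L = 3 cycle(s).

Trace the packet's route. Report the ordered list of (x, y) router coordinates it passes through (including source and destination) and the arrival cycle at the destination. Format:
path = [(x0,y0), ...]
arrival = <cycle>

path = [(2,0), (3,0), (3,1), (3,2)]
arrival = 18

[0] x=2 y=0 t=9
[1] x=3 y=0 t=12 →E
[2] x=3 y=1 t=15 →N
[3] x=3 y=2 t=18 →N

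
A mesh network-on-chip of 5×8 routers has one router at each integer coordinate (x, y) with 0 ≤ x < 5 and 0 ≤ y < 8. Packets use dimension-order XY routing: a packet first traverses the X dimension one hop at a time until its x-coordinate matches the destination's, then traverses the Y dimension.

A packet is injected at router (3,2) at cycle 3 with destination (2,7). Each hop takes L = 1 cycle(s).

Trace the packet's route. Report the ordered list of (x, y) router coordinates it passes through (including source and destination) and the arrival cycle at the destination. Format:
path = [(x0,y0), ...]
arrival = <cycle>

path = [(3,2), (2,2), (2,3), (2,4), (2,5), (2,6), (2,7)]
arrival = 9

hop 0: (3,2) @ cyc 3
hop 1: (2,2) @ cyc 4  [W]
hop 2: (2,3) @ cyc 5  [N]
hop 3: (2,4) @ cyc 6  [N]
hop 4: (2,5) @ cyc 7  [N]
hop 5: (2,6) @ cyc 8  [N]
hop 6: (2,7) @ cyc 9  [N]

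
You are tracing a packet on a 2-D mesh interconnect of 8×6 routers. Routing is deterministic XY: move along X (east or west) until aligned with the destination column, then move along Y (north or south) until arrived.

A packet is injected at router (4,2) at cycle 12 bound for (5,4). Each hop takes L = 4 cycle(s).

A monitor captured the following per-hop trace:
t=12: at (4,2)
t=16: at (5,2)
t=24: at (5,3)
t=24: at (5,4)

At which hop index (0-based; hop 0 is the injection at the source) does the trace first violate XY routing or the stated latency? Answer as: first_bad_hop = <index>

first_bad_hop = 2

  1: Δx=+1 Δy=+0 Δt=4 [ok]
  2: Δx=+0 Δy=+1 Δt=8 [BAD: Δcyc=8≠L]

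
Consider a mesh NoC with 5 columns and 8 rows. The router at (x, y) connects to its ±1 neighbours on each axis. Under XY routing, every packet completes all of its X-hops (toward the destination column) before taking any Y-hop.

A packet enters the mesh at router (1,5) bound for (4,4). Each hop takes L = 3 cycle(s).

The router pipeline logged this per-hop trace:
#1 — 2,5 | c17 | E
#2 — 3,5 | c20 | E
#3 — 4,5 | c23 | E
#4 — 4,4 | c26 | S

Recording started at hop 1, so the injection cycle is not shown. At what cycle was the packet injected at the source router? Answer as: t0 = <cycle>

t0 = 14

The first recorded entry is hop 1 at cycle 17.
t0 = cyc[1] − L = 17 − 3 = 14.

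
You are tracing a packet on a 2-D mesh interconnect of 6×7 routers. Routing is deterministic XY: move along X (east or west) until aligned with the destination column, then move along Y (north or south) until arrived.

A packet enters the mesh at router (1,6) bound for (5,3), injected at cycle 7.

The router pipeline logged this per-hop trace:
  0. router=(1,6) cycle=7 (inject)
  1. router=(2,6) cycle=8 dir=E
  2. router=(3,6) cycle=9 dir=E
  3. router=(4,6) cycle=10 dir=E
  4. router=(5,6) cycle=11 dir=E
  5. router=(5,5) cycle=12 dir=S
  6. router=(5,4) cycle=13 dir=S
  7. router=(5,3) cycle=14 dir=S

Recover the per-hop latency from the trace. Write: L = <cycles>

From hop 0 (7) to hop 1 (8): +1 cycles.
That increment is L by definition: L = 1.

L = 1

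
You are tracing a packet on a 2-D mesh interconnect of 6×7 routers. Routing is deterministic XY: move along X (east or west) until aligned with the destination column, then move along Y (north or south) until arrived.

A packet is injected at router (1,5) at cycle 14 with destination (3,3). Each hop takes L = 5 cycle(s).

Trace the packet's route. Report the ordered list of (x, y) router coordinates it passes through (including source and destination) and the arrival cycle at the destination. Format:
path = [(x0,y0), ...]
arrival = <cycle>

#0 — 1,5 | c14
#1 — 2,5 | c19 | E
#2 — 3,5 | c24 | E
#3 — 3,4 | c29 | S
#4 — 3,3 | c34 | S

path = [(1,5), (2,5), (3,5), (3,4), (3,3)]
arrival = 34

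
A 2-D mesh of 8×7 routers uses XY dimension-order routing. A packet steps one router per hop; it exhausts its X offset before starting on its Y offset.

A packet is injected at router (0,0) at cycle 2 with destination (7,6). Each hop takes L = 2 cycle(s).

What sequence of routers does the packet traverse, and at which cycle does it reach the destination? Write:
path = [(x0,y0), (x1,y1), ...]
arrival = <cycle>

  0. router=(0,0) cycle=2 (inject)
  1. router=(1,0) cycle=4 dir=E
  2. router=(2,0) cycle=6 dir=E
  3. router=(3,0) cycle=8 dir=E
  4. router=(4,0) cycle=10 dir=E
  5. router=(5,0) cycle=12 dir=E
  6. router=(6,0) cycle=14 dir=E
  7. router=(7,0) cycle=16 dir=E
  8. router=(7,1) cycle=18 dir=N
  9. router=(7,2) cycle=20 dir=N
  10. router=(7,3) cycle=22 dir=N
  11. router=(7,4) cycle=24 dir=N
  12. router=(7,5) cycle=26 dir=N
  13. router=(7,6) cycle=28 dir=N

path = [(0,0), (1,0), (2,0), (3,0), (4,0), (5,0), (6,0), (7,0), (7,1), (7,2), (7,3), (7,4), (7,5), (7,6)]
arrival = 28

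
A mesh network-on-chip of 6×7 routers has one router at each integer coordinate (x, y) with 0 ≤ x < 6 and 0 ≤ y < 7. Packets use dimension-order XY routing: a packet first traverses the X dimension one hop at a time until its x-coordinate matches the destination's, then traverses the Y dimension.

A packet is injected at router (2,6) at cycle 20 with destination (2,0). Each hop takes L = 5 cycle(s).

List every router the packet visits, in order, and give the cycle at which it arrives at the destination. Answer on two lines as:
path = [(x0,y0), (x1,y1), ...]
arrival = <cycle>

t=20: at (2,6)
t=25: at (2,5) after S
t=30: at (2,4) after S
t=35: at (2,3) after S
t=40: at (2,2) after S
t=45: at (2,1) after S
t=50: at (2,0) after S

path = [(2,6), (2,5), (2,4), (2,3), (2,2), (2,1), (2,0)]
arrival = 50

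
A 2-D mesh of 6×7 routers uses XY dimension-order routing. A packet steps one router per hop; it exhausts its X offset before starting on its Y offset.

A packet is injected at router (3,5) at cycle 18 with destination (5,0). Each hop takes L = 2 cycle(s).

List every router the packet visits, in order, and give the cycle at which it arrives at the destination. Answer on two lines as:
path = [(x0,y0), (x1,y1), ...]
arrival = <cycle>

path = [(3,5), (4,5), (5,5), (5,4), (5,3), (5,2), (5,1), (5,0)]
arrival = 32

hop 0: (3,5) @ cyc 18
hop 1: (4,5) @ cyc 20  [E]
hop 2: (5,5) @ cyc 22  [E]
hop 3: (5,4) @ cyc 24  [S]
hop 4: (5,3) @ cyc 26  [S]
hop 5: (5,2) @ cyc 28  [S]
hop 6: (5,1) @ cyc 30  [S]
hop 7: (5,0) @ cyc 32  [S]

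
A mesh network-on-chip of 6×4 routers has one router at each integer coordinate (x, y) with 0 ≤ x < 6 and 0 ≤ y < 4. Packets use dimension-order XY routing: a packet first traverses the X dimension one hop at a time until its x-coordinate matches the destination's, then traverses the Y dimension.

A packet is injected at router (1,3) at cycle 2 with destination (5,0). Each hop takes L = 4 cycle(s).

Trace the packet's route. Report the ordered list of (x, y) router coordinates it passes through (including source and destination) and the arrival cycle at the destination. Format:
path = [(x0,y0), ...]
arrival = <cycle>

path = [(1,3), (2,3), (3,3), (4,3), (5,3), (5,2), (5,1), (5,0)]
arrival = 30

[0] x=1 y=3 t=2
[1] x=2 y=3 t=6 →E
[2] x=3 y=3 t=10 →E
[3] x=4 y=3 t=14 →E
[4] x=5 y=3 t=18 →E
[5] x=5 y=2 t=22 →S
[6] x=5 y=1 t=26 →S
[7] x=5 y=0 t=30 →S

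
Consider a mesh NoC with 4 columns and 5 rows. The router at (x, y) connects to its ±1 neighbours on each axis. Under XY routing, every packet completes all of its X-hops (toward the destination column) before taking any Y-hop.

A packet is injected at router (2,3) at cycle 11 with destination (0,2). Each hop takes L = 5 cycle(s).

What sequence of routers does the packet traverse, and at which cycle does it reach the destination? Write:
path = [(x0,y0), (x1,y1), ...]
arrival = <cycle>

src (2,3)  cyc=11
W→(1,3)  cyc=16
W→(0,3)  cyc=21
S→(0,2)  cyc=26

path = [(2,3), (1,3), (0,3), (0,2)]
arrival = 26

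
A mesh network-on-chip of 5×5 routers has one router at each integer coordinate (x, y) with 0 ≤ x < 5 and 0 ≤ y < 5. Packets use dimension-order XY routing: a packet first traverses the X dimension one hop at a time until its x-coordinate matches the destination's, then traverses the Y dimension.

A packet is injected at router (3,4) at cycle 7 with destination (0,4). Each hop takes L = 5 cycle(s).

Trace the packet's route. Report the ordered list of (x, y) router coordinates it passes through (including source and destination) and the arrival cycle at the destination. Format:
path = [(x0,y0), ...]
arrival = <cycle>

path = [(3,4), (2,4), (1,4), (0,4)]
arrival = 22

t=7: at (3,4)
t=12: at (2,4) after W
t=17: at (1,4) after W
t=22: at (0,4) after W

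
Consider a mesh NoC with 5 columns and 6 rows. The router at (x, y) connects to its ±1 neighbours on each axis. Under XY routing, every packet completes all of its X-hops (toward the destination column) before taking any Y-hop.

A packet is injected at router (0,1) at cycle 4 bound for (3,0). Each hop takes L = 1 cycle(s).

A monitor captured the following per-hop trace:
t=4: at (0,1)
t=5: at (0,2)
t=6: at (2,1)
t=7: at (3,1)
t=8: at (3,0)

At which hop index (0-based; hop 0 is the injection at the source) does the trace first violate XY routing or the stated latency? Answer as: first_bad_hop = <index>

first_bad_hop = 1

  1: Δx=+0 Δy=+1 Δt=1 [BAD: Y-move but x=0≠3]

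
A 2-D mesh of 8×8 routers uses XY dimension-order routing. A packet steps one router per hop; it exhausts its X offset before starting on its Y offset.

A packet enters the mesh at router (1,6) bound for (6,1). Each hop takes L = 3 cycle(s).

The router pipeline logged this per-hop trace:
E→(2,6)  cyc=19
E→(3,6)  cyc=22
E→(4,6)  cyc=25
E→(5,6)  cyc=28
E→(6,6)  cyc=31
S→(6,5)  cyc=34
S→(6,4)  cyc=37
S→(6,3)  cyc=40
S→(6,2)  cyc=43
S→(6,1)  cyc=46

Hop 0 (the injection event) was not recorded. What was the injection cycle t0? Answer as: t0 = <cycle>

t0 = 16

cyc[1] = 19 and cyc[k] = t0 + k·L for every k.
So t0 = 19 − 1·3 = 16.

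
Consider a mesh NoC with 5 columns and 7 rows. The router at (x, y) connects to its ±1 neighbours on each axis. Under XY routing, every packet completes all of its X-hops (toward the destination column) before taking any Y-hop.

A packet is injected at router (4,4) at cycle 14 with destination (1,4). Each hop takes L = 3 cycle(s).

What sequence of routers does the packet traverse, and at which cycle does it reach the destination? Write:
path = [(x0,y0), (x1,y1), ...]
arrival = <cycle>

hop 0: (4,4) @ cyc 14
hop 1: (3,4) @ cyc 17  [W]
hop 2: (2,4) @ cyc 20  [W]
hop 3: (1,4) @ cyc 23  [W]

path = [(4,4), (3,4), (2,4), (1,4)]
arrival = 23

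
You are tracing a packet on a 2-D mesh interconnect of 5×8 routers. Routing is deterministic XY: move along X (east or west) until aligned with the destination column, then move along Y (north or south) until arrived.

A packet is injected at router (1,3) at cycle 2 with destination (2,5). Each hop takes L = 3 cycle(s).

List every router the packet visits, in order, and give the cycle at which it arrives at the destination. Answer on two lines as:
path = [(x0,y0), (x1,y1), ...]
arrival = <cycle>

src (1,3)  cyc=2
E→(2,3)  cyc=5
N→(2,4)  cyc=8
N→(2,5)  cyc=11

path = [(1,3), (2,3), (2,4), (2,5)]
arrival = 11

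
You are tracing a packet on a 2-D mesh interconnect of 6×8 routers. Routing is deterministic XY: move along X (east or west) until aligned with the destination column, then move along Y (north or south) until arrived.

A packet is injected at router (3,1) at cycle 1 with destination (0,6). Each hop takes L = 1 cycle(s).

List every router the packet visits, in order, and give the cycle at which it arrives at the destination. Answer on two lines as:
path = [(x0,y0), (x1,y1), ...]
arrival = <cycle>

src (3,1)  cyc=1
W→(2,1)  cyc=2
W→(1,1)  cyc=3
W→(0,1)  cyc=4
N→(0,2)  cyc=5
N→(0,3)  cyc=6
N→(0,4)  cyc=7
N→(0,5)  cyc=8
N→(0,6)  cyc=9

path = [(3,1), (2,1), (1,1), (0,1), (0,2), (0,3), (0,4), (0,5), (0,6)]
arrival = 9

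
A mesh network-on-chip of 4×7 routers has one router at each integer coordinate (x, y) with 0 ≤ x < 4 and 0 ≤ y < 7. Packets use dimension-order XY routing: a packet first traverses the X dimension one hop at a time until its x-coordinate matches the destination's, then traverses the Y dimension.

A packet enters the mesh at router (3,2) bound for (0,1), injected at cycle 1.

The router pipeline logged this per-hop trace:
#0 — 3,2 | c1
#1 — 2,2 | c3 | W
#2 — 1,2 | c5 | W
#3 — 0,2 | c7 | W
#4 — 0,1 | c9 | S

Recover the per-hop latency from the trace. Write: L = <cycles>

L = 2

Between hops 0 and 1 the cycle counter advances 3 − 1 = 2.
That increment is L by definition: L = 2.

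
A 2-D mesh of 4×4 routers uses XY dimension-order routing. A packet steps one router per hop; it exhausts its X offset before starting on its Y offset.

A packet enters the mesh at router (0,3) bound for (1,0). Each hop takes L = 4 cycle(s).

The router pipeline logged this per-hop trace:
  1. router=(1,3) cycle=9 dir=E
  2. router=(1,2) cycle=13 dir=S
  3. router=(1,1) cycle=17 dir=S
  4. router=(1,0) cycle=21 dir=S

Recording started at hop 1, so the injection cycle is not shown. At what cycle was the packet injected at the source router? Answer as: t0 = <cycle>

At hop 1 the cycle is 9; in general cyc_k = t0 + kL.
Subtract one hop: t0 = 9 − 4 = 5.

t0 = 5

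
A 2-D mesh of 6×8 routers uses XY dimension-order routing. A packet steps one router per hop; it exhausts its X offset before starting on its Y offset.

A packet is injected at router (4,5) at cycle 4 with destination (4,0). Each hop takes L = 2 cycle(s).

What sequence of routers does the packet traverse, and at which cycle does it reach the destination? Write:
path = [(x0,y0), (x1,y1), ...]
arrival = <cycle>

path = [(4,5), (4,4), (4,3), (4,2), (4,1), (4,0)]
arrival = 14

[0] x=4 y=5 t=4
[1] x=4 y=4 t=6 →S
[2] x=4 y=3 t=8 →S
[3] x=4 y=2 t=10 →S
[4] x=4 y=1 t=12 →S
[5] x=4 y=0 t=14 →S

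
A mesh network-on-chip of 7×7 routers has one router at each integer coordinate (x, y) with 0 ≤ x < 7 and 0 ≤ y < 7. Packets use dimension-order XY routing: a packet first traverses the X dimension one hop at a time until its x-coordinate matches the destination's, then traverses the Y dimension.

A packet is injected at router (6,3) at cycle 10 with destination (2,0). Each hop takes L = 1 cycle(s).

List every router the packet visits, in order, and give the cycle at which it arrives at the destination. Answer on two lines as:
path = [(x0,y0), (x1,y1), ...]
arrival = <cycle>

t=10: at (6,3)
t=11: at (5,3) after W
t=12: at (4,3) after W
t=13: at (3,3) after W
t=14: at (2,3) after W
t=15: at (2,2) after S
t=16: at (2,1) after S
t=17: at (2,0) after S

path = [(6,3), (5,3), (4,3), (3,3), (2,3), (2,2), (2,1), (2,0)]
arrival = 17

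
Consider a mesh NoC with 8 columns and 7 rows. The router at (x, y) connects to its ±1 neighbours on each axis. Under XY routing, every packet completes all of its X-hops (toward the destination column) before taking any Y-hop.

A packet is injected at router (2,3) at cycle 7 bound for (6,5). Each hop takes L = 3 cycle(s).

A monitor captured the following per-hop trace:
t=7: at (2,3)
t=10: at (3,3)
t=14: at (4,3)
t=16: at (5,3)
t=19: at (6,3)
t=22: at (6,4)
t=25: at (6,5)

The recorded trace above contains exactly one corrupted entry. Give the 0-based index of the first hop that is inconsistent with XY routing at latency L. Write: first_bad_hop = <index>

first_bad_hop = 2

check 1→ d=(1,0) cyc+3: ok
check 2→ d=(1,0) cyc+4: BAD: Δcyc=4≠L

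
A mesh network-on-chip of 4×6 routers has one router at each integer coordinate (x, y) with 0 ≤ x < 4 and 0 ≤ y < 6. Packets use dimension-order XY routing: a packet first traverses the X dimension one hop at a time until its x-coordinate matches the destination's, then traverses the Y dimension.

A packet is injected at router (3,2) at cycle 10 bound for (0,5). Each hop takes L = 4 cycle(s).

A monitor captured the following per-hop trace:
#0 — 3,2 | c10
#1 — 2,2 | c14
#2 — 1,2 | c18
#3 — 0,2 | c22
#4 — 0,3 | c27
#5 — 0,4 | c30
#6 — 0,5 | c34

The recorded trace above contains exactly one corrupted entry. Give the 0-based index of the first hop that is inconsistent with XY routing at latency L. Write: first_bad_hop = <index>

hop 1: step (-1,+0), +4 cyc — ok
hop 2: step (-1,+0), +4 cyc — ok
hop 3: step (-1,+0), +4 cyc — ok
hop 4: step (+0,+1), +5 cyc — BAD: Δcyc=5≠L

first_bad_hop = 4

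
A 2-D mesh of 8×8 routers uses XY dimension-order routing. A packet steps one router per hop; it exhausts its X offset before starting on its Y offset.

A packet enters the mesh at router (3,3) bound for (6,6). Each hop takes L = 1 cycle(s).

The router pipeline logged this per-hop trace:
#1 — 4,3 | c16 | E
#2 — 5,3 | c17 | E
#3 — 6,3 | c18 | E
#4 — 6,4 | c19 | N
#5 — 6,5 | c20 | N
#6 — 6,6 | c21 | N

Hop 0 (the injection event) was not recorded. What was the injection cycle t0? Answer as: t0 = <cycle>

Hop 1 reached at cycle 16; hop k is at t0 + k·L.
Therefore t0 = 16 − L = 15.

t0 = 15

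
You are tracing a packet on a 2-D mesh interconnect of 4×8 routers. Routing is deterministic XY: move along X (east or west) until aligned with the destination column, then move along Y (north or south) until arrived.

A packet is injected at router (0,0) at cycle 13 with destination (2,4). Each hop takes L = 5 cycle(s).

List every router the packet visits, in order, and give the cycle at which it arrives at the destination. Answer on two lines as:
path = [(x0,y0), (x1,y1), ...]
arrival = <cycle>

t=13: at (0,0)
t=18: at (1,0) after E
t=23: at (2,0) after E
t=28: at (2,1) after N
t=33: at (2,2) after N
t=38: at (2,3) after N
t=43: at (2,4) after N

path = [(0,0), (1,0), (2,0), (2,1), (2,2), (2,3), (2,4)]
arrival = 43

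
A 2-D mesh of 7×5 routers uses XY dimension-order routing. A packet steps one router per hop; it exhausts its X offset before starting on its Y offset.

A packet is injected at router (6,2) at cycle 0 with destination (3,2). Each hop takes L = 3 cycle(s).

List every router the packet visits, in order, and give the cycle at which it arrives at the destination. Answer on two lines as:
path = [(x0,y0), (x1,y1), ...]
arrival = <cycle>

path = [(6,2), (5,2), (4,2), (3,2)]
arrival = 9

hop 0: (6,2) @ cyc 0
hop 1: (5,2) @ cyc 3  [W]
hop 2: (4,2) @ cyc 6  [W]
hop 3: (3,2) @ cyc 9  [W]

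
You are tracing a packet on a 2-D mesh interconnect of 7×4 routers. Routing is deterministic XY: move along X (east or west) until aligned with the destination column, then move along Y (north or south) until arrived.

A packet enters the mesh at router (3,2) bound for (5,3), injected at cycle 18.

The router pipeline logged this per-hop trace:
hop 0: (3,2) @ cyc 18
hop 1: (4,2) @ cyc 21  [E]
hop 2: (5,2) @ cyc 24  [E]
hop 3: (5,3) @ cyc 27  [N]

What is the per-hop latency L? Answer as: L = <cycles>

Δcyc across hop 0→1: 21 − 18 = 3.
Each hop adds L, hence L = 3.

L = 3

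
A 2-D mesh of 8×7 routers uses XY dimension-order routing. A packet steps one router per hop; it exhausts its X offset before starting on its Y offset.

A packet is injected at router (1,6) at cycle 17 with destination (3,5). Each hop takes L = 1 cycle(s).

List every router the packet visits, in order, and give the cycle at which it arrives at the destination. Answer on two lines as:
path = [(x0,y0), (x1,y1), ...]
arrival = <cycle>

path = [(1,6), (2,6), (3,6), (3,5)]
arrival = 20

hop 0: (1,6) @ cyc 17
hop 1: (2,6) @ cyc 18  [E]
hop 2: (3,6) @ cyc 19  [E]
hop 3: (3,5) @ cyc 20  [S]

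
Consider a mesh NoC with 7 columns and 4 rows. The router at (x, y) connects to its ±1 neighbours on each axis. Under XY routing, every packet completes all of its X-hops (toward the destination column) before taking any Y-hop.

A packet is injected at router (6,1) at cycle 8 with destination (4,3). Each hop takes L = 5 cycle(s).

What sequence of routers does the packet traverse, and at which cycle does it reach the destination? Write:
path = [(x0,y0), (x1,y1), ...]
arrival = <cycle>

path = [(6,1), (5,1), (4,1), (4,2), (4,3)]
arrival = 28

hop 0: (6,1) @ cyc 8
hop 1: (5,1) @ cyc 13  [W]
hop 2: (4,1) @ cyc 18  [W]
hop 3: (4,2) @ cyc 23  [N]
hop 4: (4,3) @ cyc 28  [N]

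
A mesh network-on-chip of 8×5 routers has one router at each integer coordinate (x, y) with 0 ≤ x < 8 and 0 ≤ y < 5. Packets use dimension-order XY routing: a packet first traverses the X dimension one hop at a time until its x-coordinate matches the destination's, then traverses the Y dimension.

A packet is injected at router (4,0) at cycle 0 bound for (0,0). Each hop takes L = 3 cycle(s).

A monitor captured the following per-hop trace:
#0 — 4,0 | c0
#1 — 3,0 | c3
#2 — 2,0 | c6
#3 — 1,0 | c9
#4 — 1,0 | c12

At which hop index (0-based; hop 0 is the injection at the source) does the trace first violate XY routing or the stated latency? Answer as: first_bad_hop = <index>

first_bad_hop = 4

hop 1: step (-1,+0), +3 cyc — ok
hop 2: step (-1,+0), +3 cyc — ok
hop 3: step (-1,+0), +3 cyc — ok
hop 4: step (+0,+0), +3 cyc — BAD: non-unit step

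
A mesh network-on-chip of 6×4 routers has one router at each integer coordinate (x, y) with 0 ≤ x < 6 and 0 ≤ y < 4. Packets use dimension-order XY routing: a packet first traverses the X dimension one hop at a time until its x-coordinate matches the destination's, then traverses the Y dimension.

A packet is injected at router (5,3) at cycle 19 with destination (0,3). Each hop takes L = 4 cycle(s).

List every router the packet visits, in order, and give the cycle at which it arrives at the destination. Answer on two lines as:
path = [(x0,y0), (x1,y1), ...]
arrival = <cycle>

path = [(5,3), (4,3), (3,3), (2,3), (1,3), (0,3)]
arrival = 39

[0] x=5 y=3 t=19
[1] x=4 y=3 t=23 →W
[2] x=3 y=3 t=27 →W
[3] x=2 y=3 t=31 →W
[4] x=1 y=3 t=35 →W
[5] x=0 y=3 t=39 →W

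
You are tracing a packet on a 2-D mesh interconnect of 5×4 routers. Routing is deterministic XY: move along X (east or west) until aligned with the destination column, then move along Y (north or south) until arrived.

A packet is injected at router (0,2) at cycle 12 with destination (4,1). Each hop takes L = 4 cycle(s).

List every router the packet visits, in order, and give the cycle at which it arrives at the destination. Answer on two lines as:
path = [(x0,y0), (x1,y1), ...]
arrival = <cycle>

[0] x=0 y=2 t=12
[1] x=1 y=2 t=16 →E
[2] x=2 y=2 t=20 →E
[3] x=3 y=2 t=24 →E
[4] x=4 y=2 t=28 →E
[5] x=4 y=1 t=32 →S

path = [(0,2), (1,2), (2,2), (3,2), (4,2), (4,1)]
arrival = 32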